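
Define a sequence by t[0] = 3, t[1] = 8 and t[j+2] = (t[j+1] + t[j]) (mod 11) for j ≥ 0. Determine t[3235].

5

Listing terms: t[0] = 3,  t[1] = 8,  t[2] = 0,  t[3] = 8,  t[4] = 8,  t[5] = 5,  t[6] = 2,  t[7] = 7,  t[8] = 9,  t[9] = 5,  t[10] = 3,  t[11] = 8.
The sequence repeats with period 10.
So t[3235] = t[0 + ((3235-0) mod 10)] = t[5] = 5.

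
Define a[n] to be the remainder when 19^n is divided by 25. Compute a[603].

9

We have a[1] = 19, a[2] = 11, a[3] = 9, a[4] = 21, a[5] = 24, a[6] = 6, a[7] = 14, a[8] = 16, a[9] = 4, a[10] = 1, a[11] = 19.
Since a[11] = a[1] = 19, the sequence is periodic with period 10.
So a[603] = a[1 + ((603-1) mod 10)] = a[3] = 9.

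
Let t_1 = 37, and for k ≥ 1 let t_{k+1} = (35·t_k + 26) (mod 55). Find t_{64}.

16

We have t_1 = 37; t_2 = 1; t_3 = 6; t_4 = 16; t_5 = 36; t_6 = 21; t_7 = 46; t_8 = 41; t_9 = 31; t_{10} = 11; t_{11} = 26; t_{12} = 1.
Since t_{12} = t_2 = 1, the sequence is eventually periodic: after a pre-period of length 1 it cycles with period 10.
For k ≥ 2, t_k depends only on (k - 2) mod 10. (64 - 2) mod 10 = 2, so t_{64} = t_4 = 16.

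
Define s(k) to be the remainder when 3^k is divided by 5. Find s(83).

2

We have s(0) = 1,  s(1) = 3,  s(2) = 4,  s(3) = 2,  s(4) = 1.
Since s(4) = s(0) = 1, the sequence is periodic with period 4.
So s(83) = s(0 + ((83-0) mod 4)) = s(3) = 2.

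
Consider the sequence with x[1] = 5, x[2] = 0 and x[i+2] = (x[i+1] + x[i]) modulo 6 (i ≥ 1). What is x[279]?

1

x[1] = 5; x[2] = 0; x[3] = 5; x[4] = 5; x[5] = 4; x[6] = 3; x[7] = 1; x[8] = 4; x[9] = 5; x[10] = 3; x[11] = 2; x[12] = 5; x[13] = 1; x[14] = 0; x[15] = 1; x[16] = 1; x[17] = 2; x[18] = 3; x[19] = 5; x[20] = 2; x[21] = 1; x[22] = 3; x[23] = 4; x[24] = 1; x[25] = 5; x[26] = 0.
Since (x[25], x[26]) = (x[1], x[2]) = (5, 0) (two consecutive terms determine the rest), the sequence is periodic with period 24.
(279 - 1) mod 24 = 14, so x[279] = x[15] = 1.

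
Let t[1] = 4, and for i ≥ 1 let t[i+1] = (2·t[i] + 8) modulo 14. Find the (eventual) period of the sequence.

We have t[1] = 4; t[2] = 2; t[3] = 12; t[4] = 4.
The sequence repeats with period 3.

3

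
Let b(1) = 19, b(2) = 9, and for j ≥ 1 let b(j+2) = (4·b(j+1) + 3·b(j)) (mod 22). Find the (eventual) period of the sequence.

Computing terms: b(1) = 19, b(2) = 9, b(3) = 5, b(4) = 3, b(5) = 5, b(6) = 7, b(7) = 21, b(8) = 17, b(9) = 21, b(10) = 3, b(11) = 9, b(12) = 1, b(13) = 9, b(14) = 17, b(15) = 7, b(16) = 13, b(17) = 7, b(18) = 1, b(19) = 3, b(20) = 15, b(21) = 3, b(22) = 13, b(23) = 17, b(24) = 19, b(25) = 17, b(26) = 15, b(27) = 1, b(28) = 5, b(29) = 1, b(30) = 19, b(31) = 13, b(32) = 21, b(33) = 13, b(34) = 5, b(35) = 15, b(36) = 9, b(37) = 15, b(38) = 21, b(39) = 19, b(40) = 7, b(41) = 19, b(42) = 9.
Since (b(41), b(42)) = (b(1), b(2)) = (19, 9) (two consecutive terms determine the rest), the sequence is periodic with period 40.

40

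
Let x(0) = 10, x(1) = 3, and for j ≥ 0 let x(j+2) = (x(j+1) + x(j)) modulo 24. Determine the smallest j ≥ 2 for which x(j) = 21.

5

Listing terms: x(0) = 10,  x(1) = 3,  x(2) = 13,  x(3) = 16,  x(4) = 5,  x(5) = 21,  x(6) = 2,  x(7) = 23,  x(8) = 1,  x(9) = 0,  x(10) = 1,  x(11) = 1,  x(12) = 2,  x(13) = 3,  x(14) = 5,  x(15) = 8,  x(16) = 13,  x(17) = 21,  x(18) = 10,  x(19) = 7,  x(20) = 17,  x(21) = 0,  x(22) = 17,  x(23) = 17,  x(24) = 10,  x(25) = 3.
The sequence repeats with period 24.
The value 21 first appears (with j ≥ 2) at x(5).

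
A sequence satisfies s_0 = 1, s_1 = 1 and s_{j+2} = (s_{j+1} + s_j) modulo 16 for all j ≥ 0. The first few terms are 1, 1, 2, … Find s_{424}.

13

We have s_0 = 1; s_1 = 1; s_2 = 2; s_3 = 3; s_4 = 5; s_5 = 8; s_6 = 13; s_7 = 5; s_8 = 2; s_9 = 7; s_{10} = 9; s_{11} = 0; s_{12} = 9; s_{13} = 9; s_{14} = 2; s_{15} = 11; s_{16} = 13; s_{17} = 8; s_{18} = 5; s_{19} = 13; s_{20} = 2; s_{21} = 15; s_{22} = 1; s_{23} = 0; s_{24} = 1; s_{25} = 1.
The sequence repeats with period 24.
(424 - 0) mod 24 = 16, so s_{424} = s_{16} = 13.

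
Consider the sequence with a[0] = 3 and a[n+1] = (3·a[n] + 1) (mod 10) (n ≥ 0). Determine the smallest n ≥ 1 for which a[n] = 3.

a[0] = 3, a[1] = 0, a[2] = 1, a[3] = 4, a[4] = 3.
Since a[4] = a[0] = 3, the sequence is periodic with period 4.
The value 3 next appears (with n ≥ 1) at a[4].

4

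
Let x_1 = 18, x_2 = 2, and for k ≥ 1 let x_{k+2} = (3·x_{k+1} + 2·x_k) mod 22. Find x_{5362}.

12

Computing terms: x_1 = 18; x_2 = 2; x_3 = 20; x_4 = 20; x_5 = 12; x_6 = 10; x_7 = 10; x_8 = 6; x_9 = 16; x_{10} = 16; x_{11} = 14; x_{12} = 8; x_{13} = 8; x_{14} = 18; x_{15} = 4; x_{16} = 4; x_{17} = 20; x_{18} = 2; x_{19} = 2; x_{20} = 10; x_{21} = 12; x_{22} = 12; x_{23} = 16; x_{24} = 6; x_{25} = 6; x_{26} = 8; x_{27} = 14; x_{28} = 14; x_{29} = 4; x_{30} = 18; x_{31} = 18; x_{32} = 2.
Since (x_{31}, x_{32}) = (x_1, x_2) = (18, 2) (two consecutive terms determine the rest), the sequence is periodic with period 30.
(5362 - 1) mod 30 = 21, so x_{5362} = x_{22} = 12.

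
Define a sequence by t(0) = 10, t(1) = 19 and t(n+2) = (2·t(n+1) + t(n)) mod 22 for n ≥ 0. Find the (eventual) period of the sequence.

24

Computing terms: t(0) = 10,  t(1) = 19,  t(2) = 4,  t(3) = 5,  t(4) = 14,  t(5) = 11,  t(6) = 14,  t(7) = 17,  t(8) = 4,  t(9) = 3,  t(10) = 10,  t(11) = 1,  t(12) = 12,  t(13) = 3,  t(14) = 18,  t(15) = 17,  t(16) = 8,  t(17) = 11,  t(18) = 8,  t(19) = 5,  t(20) = 18,  t(21) = 19,  t(22) = 12,  t(23) = 21,  t(24) = 10,  t(25) = 19.
Since (t(24), t(25)) = (t(0), t(1)) = (10, 19) (two consecutive terms determine the rest), the sequence is periodic with period 24.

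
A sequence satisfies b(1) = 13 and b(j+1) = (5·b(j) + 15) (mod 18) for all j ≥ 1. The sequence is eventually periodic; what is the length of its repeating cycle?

6

Listing terms: b(1) = 13; b(2) = 8; b(3) = 1; b(4) = 2; b(5) = 7; b(6) = 14; b(7) = 13.
Since b(7) = b(1) = 13, the sequence is periodic with period 6.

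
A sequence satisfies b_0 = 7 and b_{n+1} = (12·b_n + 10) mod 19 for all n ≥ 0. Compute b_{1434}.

7

b_0 = 7,  b_1 = 18,  b_2 = 17,  b_3 = 5,  b_4 = 13,  b_5 = 14,  b_6 = 7.
Since b_6 = b_0 = 7, the sequence is periodic with period 6.
So b_{1434} = b_{0 + ((1434-0) mod 6)} = b_0 = 7.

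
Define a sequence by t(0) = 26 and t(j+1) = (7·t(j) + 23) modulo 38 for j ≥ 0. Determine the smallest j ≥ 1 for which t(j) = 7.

We have t(0) = 26; t(1) = 15; t(2) = 14; t(3) = 7; t(4) = 34; t(5) = 33; t(6) = 26.
Since t(6) = t(0) = 26, the sequence is periodic with period 6.
The value 7 first appears (with j ≥ 1) at t(3).

3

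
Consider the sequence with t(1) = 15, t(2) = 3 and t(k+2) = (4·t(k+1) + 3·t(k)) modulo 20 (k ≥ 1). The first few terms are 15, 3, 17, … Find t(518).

7

Listing terms: t(1) = 15, t(2) = 3, t(3) = 17, t(4) = 17, t(5) = 19, t(6) = 7, t(7) = 5, t(8) = 1, t(9) = 19, t(10) = 19, t(11) = 13, t(12) = 9, t(13) = 15, t(14) = 7, t(15) = 13, t(16) = 13, t(17) = 11, t(18) = 3, t(19) = 5, t(20) = 9, t(21) = 11, t(22) = 11, t(23) = 17, t(24) = 1, t(25) = 15, t(26) = 3.
Since (t(25), t(26)) = (t(1), t(2)) = (15, 3) (two consecutive terms determine the rest), the sequence is periodic with period 24.
So t(518) = t(1 + ((518-1) mod 24)) = t(14) = 7.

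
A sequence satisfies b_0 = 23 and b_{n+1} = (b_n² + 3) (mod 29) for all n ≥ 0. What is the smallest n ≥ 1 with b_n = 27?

3

b_0 = 23, b_1 = 10, b_2 = 16, b_3 = 27, b_4 = 7, b_5 = 23.
Since b_5 = b_0 = 23, the sequence is periodic with period 5.
The value 27 first appears (with n ≥ 1) at b_3.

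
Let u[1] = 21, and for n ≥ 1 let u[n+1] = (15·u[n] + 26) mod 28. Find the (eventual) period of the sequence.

We have u[1] = 21,  u[2] = 5,  u[3] = 17,  u[4] = 1,  u[5] = 13,  u[6] = 25,  u[7] = 9,  u[8] = 21.
The sequence repeats with period 7.

7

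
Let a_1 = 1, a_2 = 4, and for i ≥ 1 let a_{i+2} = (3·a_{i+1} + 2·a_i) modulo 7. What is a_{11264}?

1

We have a_1 = 1,  a_2 = 4,  a_3 = 0,  a_4 = 1,  a_5 = 3,  a_6 = 4,  a_7 = 4,  a_8 = 6,  a_9 = 5,  a_{10} = 6,  a_{11} = 0,  a_{12} = 5,  a_{13} = 1,  a_{14} = 6,  a_{15} = 6,  a_{16} = 2,  a_{17} = 4,  a_{18} = 2,  a_{19} = 0,  a_{20} = 4,  a_{21} = 5,  a_{22} = 2,  a_{23} = 2,  a_{24} = 3,  a_{25} = 6,  a_{26} = 3,  a_{27} = 0,  a_{28} = 6,  a_{29} = 4,  a_{30} = 3,  a_{31} = 3,  a_{32} = 1,  a_{33} = 2,  a_{34} = 1,  a_{35} = 0,  a_{36} = 2,  a_{37} = 6,  a_{38} = 1,  a_{39} = 1,  a_{40} = 5,  a_{41} = 3,  a_{42} = 5,  a_{43} = 0,  a_{44} = 3,  a_{45} = 2,  a_{46} = 5,  a_{47} = 5,  a_{48} = 4,  a_{49} = 1,  a_{50} = 4.
Since (a_{49}, a_{50}) = (a_1, a_2) = (1, 4) (two consecutive terms determine the rest), the sequence is periodic with period 48.
So a_{11264} = a_{1 + ((11264-1) mod 48)} = a_{32} = 1.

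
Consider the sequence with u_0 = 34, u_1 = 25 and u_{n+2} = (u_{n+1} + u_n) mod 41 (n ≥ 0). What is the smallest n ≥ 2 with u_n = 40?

26

u_0 = 34, u_1 = 25, u_2 = 18, u_3 = 2, u_4 = 20, u_5 = 22, u_6 = 1, u_7 = 23, u_8 = 24, u_9 = 6, u_{10} = 30, u_{11} = 36, u_{12} = 25, u_{13} = 20, u_{14} = 4, u_{15} = 24, u_{16} = 28, u_{17} = 11, u_{18} = 39, u_{19} = 9, u_{20} = 7, u_{21} = 16, u_{22} = 23, u_{23} = 39, u_{24} = 21, u_{25} = 19, u_{26} = 40, u_{27} = 18, u_{28} = 17, u_{29} = 35, u_{30} = 11, u_{31} = 5, u_{32} = 16, u_{33} = 21, u_{34} = 37, u_{35} = 17, u_{36} = 13, u_{37} = 30, u_{38} = 2, u_{39} = 32, u_{40} = 34, u_{41} = 25.
Since (u_{40}, u_{41}) = (u_0, u_1) = (34, 25) (two consecutive terms determine the rest), the sequence is periodic with period 40.
The value 40 first appears (with n ≥ 2) at u_{26}.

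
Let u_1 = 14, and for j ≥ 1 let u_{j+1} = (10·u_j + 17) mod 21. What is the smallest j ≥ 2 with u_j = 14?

7

u_1 = 14; u_2 = 10; u_3 = 12; u_4 = 11; u_5 = 1; u_6 = 6; u_7 = 14.
Since u_7 = u_1 = 14, the sequence is periodic with period 6.
The value 14 next appears (with j ≥ 2) at u_7.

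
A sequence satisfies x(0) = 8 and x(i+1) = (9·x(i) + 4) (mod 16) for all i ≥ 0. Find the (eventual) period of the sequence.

x(0) = 8,  x(1) = 12,  x(2) = 0,  x(3) = 4,  x(4) = 8.
The sequence repeats with period 4.

4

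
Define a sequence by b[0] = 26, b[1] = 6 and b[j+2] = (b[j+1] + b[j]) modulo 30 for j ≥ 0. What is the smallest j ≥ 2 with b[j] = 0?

Computing terms: b[0] = 26,  b[1] = 6,  b[2] = 2,  b[3] = 8,  b[4] = 10,  b[5] = 18,  b[6] = 28,  b[7] = 16,  b[8] = 14,  b[9] = 0,  b[10] = 14,  b[11] = 14,  b[12] = 28,  b[13] = 12,  b[14] = 10,  b[15] = 22,  b[16] = 2,  b[17] = 24,  b[18] = 26,  b[19] = 20,  b[20] = 16,  b[21] = 6,  b[22] = 22,  b[23] = 28,  b[24] = 20,  b[25] = 18,  b[26] = 8,  b[27] = 26,  b[28] = 4,  b[29] = 0,  b[30] = 4,  b[31] = 4,  b[32] = 8,  b[33] = 12,  b[34] = 20,  b[35] = 2,  b[36] = 22,  b[37] = 24,  b[38] = 16,  b[39] = 10,  b[40] = 26,  b[41] = 6.
The sequence repeats with period 40.
The value 0 first appears (with j ≥ 2) at b[9].

9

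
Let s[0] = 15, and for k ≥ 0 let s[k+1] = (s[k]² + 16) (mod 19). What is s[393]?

3

Computing terms: s[0] = 15,  s[1] = 13,  s[2] = 14,  s[3] = 3,  s[4] = 6,  s[5] = 14.
Since s[5] = s[2] = 14, the sequence is eventually periodic: after a pre-period of length 2 it cycles with period 3.
For k ≥ 2, s[k] depends only on (k - 2) mod 3. (393 - 2) mod 3 = 1, so s[393] = s[3] = 3.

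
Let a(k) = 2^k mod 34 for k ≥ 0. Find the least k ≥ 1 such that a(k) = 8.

Listing terms: a(0) = 1; a(1) = 2; a(2) = 4; a(3) = 8; a(4) = 16; a(5) = 32; a(6) = 30; a(7) = 26; a(8) = 18; a(9) = 2.
Since a(9) = a(1) = 2, the sequence is eventually periodic: after a pre-period of length 1 it cycles with period 8.
The value 8 first appears (with k ≥ 1) at a(3).

3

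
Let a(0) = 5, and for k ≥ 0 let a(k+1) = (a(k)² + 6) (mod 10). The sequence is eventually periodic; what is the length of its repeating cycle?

3

Computing terms: a(0) = 5,  a(1) = 1,  a(2) = 7,  a(3) = 5.
The sequence repeats with period 3.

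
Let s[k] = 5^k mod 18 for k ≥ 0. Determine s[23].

Listing terms: s[0] = 1,  s[1] = 5,  s[2] = 7,  s[3] = 17,  s[4] = 13,  s[5] = 11,  s[6] = 1.
Since s[6] = s[0] = 1, the sequence is periodic with period 6.
So s[23] = s[0 + ((23-0) mod 6)] = s[5] = 11.

11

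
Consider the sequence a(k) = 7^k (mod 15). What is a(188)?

1

We have a(1) = 7,  a(2) = 4,  a(3) = 13,  a(4) = 1,  a(5) = 7.
The sequence repeats with period 4.
So a(188) = a(1 + ((188-1) mod 4)) = a(4) = 1.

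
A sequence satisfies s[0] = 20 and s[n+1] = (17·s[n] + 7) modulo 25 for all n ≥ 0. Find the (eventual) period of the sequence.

s[0] = 20; s[1] = 22; s[2] = 6; s[3] = 9; s[4] = 10; s[5] = 2; s[6] = 16; s[7] = 4; s[8] = 0; s[9] = 7; s[10] = 1; s[11] = 24; s[12] = 15; s[13] = 12; s[14] = 11; s[15] = 19; s[16] = 5; s[17] = 17; s[18] = 21; s[19] = 14; s[20] = 20.
The sequence repeats with period 20.

20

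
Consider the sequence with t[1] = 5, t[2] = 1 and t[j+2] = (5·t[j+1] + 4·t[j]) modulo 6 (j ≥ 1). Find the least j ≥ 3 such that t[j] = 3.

Listing terms: t[1] = 5, t[2] = 1, t[3] = 1, t[4] = 3, t[5] = 1, t[6] = 5, t[7] = 5, t[8] = 3, t[9] = 5, t[10] = 1.
The sequence repeats with period 8.
The value 3 first appears (with j ≥ 3) at t[4].

4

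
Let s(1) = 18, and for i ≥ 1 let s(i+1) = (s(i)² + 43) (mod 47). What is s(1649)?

44

We have s(1) = 18, s(2) = 38, s(3) = 30, s(4) = 3, s(5) = 5, s(6) = 21, s(7) = 14, s(8) = 4, s(9) = 12, s(10) = 46, s(11) = 44, s(12) = 5.
Since s(12) = s(5) = 5, the sequence is eventually periodic: after a pre-period of length 4 it cycles with period 7.
For i ≥ 5, s(i) depends only on (i - 5) mod 7. (1649 - 5) mod 7 = 6, so s(1649) = s(11) = 44.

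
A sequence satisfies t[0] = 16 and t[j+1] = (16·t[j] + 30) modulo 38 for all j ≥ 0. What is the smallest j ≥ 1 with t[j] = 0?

7

We have t[0] = 16, t[1] = 20, t[2] = 8, t[3] = 6, t[4] = 12, t[5] = 32, t[6] = 10, t[7] = 0, t[8] = 30, t[9] = 16.
Since t[9] = t[0] = 16, the sequence is periodic with period 9.
The value 0 first appears (with j ≥ 1) at t[7].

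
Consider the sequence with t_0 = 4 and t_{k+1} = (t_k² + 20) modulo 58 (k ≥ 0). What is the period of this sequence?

Computing terms: t_0 = 4,  t_1 = 36,  t_2 = 40,  t_3 = 54,  t_4 = 36.
Since t_4 = t_1 = 36, the sequence is eventually periodic: after a pre-period of length 1 it cycles with period 3.

3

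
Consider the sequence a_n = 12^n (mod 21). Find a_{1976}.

18

Listing terms: a_1 = 12; a_2 = 18; a_3 = 6; a_4 = 9; a_5 = 3; a_6 = 15; a_7 = 12.
Since a_7 = a_1 = 12, the sequence is periodic with period 6.
(1976 - 1) mod 6 = 1, so a_{1976} = a_2 = 18.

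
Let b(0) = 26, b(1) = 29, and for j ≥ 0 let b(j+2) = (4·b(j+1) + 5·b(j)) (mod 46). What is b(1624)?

Computing terms: b(0) = 26,  b(1) = 29,  b(2) = 16,  b(3) = 25,  b(4) = 42,  b(5) = 17,  b(6) = 2,  b(7) = 1,  b(8) = 14,  b(9) = 15,  b(10) = 38,  b(11) = 43,  b(12) = 40,  b(13) = 7,  b(14) = 44,  b(15) = 27,  b(16) = 6,  b(17) = 21,  b(18) = 22,  b(19) = 9,  b(20) = 8,  b(21) = 31,  b(22) = 26,  b(23) = 29.
The sequence repeats with period 22.
So b(1624) = b(0 + ((1624-0) mod 22)) = b(18) = 22.

22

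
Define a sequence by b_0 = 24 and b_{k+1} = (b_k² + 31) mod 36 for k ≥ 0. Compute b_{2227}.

b_0 = 24,  b_1 = 31,  b_2 = 20,  b_3 = 35,  b_4 = 32,  b_5 = 11,  b_6 = 8,  b_7 = 23,  b_8 = 20.
Since b_8 = b_2 = 20, the sequence is eventually periodic: after a pre-period of length 2 it cycles with period 6.
For k ≥ 2, b_k depends only on (k - 2) mod 6. (2227 - 2) mod 6 = 5, so b_{2227} = b_7 = 23.

23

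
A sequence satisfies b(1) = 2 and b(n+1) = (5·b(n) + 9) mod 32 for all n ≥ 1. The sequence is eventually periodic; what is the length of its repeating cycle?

b(1) = 2, b(2) = 19, b(3) = 8, b(4) = 17, b(5) = 30, b(6) = 31, b(7) = 4, b(8) = 29, b(9) = 26, b(10) = 11, b(11) = 0, b(12) = 9, b(13) = 22, b(14) = 23, b(15) = 28, b(16) = 21, b(17) = 18, b(18) = 3, b(19) = 24, b(20) = 1, b(21) = 14, b(22) = 15, b(23) = 20, b(24) = 13, b(25) = 10, b(26) = 27, b(27) = 16, b(28) = 25, b(29) = 6, b(30) = 7, b(31) = 12, b(32) = 5, b(33) = 2.
Since b(33) = b(1) = 2, the sequence is periodic with period 32.

32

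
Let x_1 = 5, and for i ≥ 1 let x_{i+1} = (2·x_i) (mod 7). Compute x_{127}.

Computing terms: x_1 = 5; x_2 = 3; x_3 = 6; x_4 = 5.
Since x_4 = x_1 = 5, the sequence is periodic with period 3.
So x_{127} = x_{1 + ((127-1) mod 3)} = x_1 = 5.

5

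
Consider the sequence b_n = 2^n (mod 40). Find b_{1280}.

16

Listing terms: b_0 = 1,  b_1 = 2,  b_2 = 4,  b_3 = 8,  b_4 = 16,  b_5 = 32,  b_6 = 24,  b_7 = 8.
Since b_7 = b_3 = 8, the sequence is eventually periodic: after a pre-period of length 3 it cycles with period 4.
For n ≥ 3, b_n depends only on (n - 3) mod 4. (1280 - 3) mod 4 = 1, so b_{1280} = b_4 = 16.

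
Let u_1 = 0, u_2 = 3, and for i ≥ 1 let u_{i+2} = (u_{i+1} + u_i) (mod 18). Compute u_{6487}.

6

Listing terms: u_1 = 0,  u_2 = 3,  u_3 = 3,  u_4 = 6,  u_5 = 9,  u_6 = 15,  u_7 = 6,  u_8 = 3,  u_9 = 9,  u_{10} = 12,  u_{11} = 3,  u_{12} = 15,  u_{13} = 0,  u_{14} = 15,  u_{15} = 15,  u_{16} = 12,  u_{17} = 9,  u_{18} = 3,  u_{19} = 12,  u_{20} = 15,  u_{21} = 9,  u_{22} = 6,  u_{23} = 15,  u_{24} = 3,  u_{25} = 0,  u_{26} = 3.
The sequence repeats with period 24.
(6487 - 1) mod 24 = 6, so u_{6487} = u_7 = 6.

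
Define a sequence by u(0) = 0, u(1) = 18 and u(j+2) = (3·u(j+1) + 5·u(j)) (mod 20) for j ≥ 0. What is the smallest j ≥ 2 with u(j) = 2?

7

Computing terms: u(0) = 0,  u(1) = 18,  u(2) = 14,  u(3) = 12,  u(4) = 6,  u(5) = 18,  u(6) = 4,  u(7) = 2,  u(8) = 6,  u(9) = 8,  u(10) = 14,  u(11) = 2,  u(12) = 16,  u(13) = 18,  u(14) = 14.
Since (u(13), u(14)) = (u(1), u(2)) = (18, 14) (two consecutive terms determine the rest), the sequence is eventually periodic: after a pre-period of length 1 it cycles with period 12.
The value 2 first appears (with j ≥ 2) at u(7).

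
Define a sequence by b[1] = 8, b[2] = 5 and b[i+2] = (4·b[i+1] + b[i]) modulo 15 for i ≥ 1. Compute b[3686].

1

We have b[1] = 8, b[2] = 5, b[3] = 13, b[4] = 12, b[5] = 1, b[6] = 1, b[7] = 5, b[8] = 6, b[9] = 14, b[10] = 2, b[11] = 7, b[12] = 0, b[13] = 7, b[14] = 13, b[15] = 14, b[16] = 9, b[17] = 5, b[18] = 14, b[19] = 1, b[20] = 3, b[21] = 13, b[22] = 10, b[23] = 8, b[24] = 12, b[25] = 11, b[26] = 11, b[27] = 10, b[28] = 6, b[29] = 4, b[30] = 7, b[31] = 2, b[32] = 0, b[33] = 2, b[34] = 8, b[35] = 4, b[36] = 9, b[37] = 10, b[38] = 4, b[39] = 11, b[40] = 3, b[41] = 8, b[42] = 5.
The sequence repeats with period 40.
(3686 - 1) mod 40 = 5, so b[3686] = b[6] = 1.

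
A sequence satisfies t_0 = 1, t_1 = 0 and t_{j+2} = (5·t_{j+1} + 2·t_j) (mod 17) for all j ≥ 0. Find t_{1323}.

10

Listing terms: t_0 = 1, t_1 = 0, t_2 = 2, t_3 = 10, t_4 = 3, t_5 = 1, t_6 = 11, t_7 = 6, t_8 = 1, t_9 = 0.
Since (t_8, t_9) = (t_0, t_1) = (1, 0) (two consecutive terms determine the rest), the sequence is periodic with period 8.
(1323 - 0) mod 8 = 3, so t_{1323} = t_3 = 10.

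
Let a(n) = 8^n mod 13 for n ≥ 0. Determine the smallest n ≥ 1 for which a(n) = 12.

2

Computing terms: a(0) = 1,  a(1) = 8,  a(2) = 12,  a(3) = 5,  a(4) = 1.
The sequence repeats with period 4.
The value 12 first appears (with n ≥ 1) at a(2).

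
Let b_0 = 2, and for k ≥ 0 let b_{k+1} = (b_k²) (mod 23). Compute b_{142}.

We have b_0 = 2,  b_1 = 4,  b_2 = 16,  b_3 = 3,  b_4 = 9,  b_5 = 12,  b_6 = 6,  b_7 = 13,  b_8 = 8,  b_9 = 18,  b_{10} = 2.
Since b_{10} = b_0 = 2, the sequence is periodic with period 10.
(142 - 0) mod 10 = 2, so b_{142} = b_2 = 16.

16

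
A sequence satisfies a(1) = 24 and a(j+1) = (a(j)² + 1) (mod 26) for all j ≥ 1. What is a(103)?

0

Computing terms: a(1) = 24,  a(2) = 5,  a(3) = 0,  a(4) = 1,  a(5) = 2,  a(6) = 5.
Since a(6) = a(2) = 5, the sequence is eventually periodic: after a pre-period of length 1 it cycles with period 4.
For j ≥ 2, a(j) depends only on (j - 2) mod 4. (103 - 2) mod 4 = 1, so a(103) = a(3) = 0.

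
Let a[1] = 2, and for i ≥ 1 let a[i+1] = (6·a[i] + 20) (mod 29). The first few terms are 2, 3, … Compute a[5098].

3

Listing terms: a[1] = 2; a[2] = 3; a[3] = 9; a[4] = 16; a[5] = 0; a[6] = 20; a[7] = 24; a[8] = 19; a[9] = 18; a[10] = 12; a[11] = 5; a[12] = 21; a[13] = 1; a[14] = 26; a[15] = 2.
The sequence repeats with period 14.
So a[5098] = a[1 + ((5098-1) mod 14)] = a[2] = 3.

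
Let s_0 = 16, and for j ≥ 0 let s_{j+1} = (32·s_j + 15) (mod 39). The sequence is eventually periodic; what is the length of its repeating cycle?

We have s_0 = 16; s_1 = 20; s_2 = 31; s_3 = 32; s_4 = 25; s_5 = 35; s_6 = 4; s_7 = 26; s_8 = 28; s_9 = 14; s_{10} = 34; s_{11} = 11; s_{12} = 16.
Since s_{12} = s_0 = 16, the sequence is periodic with period 12.

12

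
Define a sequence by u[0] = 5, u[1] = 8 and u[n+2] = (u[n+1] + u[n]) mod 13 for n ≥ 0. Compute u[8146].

Listing terms: u[0] = 5; u[1] = 8; u[2] = 0; u[3] = 8; u[4] = 8; u[5] = 3; u[6] = 11; u[7] = 1; u[8] = 12; u[9] = 0; u[10] = 12; u[11] = 12; u[12] = 11; u[13] = 10; u[14] = 8; u[15] = 5; u[16] = 0; u[17] = 5; u[18] = 5; u[19] = 10; u[20] = 2; u[21] = 12; u[22] = 1; u[23] = 0; u[24] = 1; u[25] = 1; u[26] = 2; u[27] = 3; u[28] = 5; u[29] = 8.
Since (u[28], u[29]) = (u[0], u[1]) = (5, 8) (two consecutive terms determine the rest), the sequence is periodic with period 28.
(8146 - 0) mod 28 = 26, so u[8146] = u[26] = 2.

2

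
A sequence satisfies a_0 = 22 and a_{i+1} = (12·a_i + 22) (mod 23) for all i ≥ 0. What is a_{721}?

7

Listing terms: a_0 = 22, a_1 = 10, a_2 = 4, a_3 = 1, a_4 = 11, a_5 = 16, a_6 = 7, a_7 = 14, a_8 = 6, a_9 = 2, a_{10} = 0, a_{11} = 22.
Since a_{11} = a_0 = 22, the sequence is periodic with period 11.
So a_{721} = a_{0 + ((721-0) mod 11)} = a_6 = 7.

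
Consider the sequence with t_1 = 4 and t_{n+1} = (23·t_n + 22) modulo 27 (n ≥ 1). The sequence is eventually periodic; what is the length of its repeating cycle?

18

t_1 = 4; t_2 = 6; t_3 = 25; t_4 = 3; t_5 = 10; t_6 = 9; t_7 = 13; t_8 = 24; t_9 = 7; t_{10} = 21; t_{11} = 19; t_{12} = 0; t_{13} = 22; t_{14} = 15; t_{15} = 16; t_{16} = 12; t_{17} = 1; t_{18} = 18; t_{19} = 4.
The sequence repeats with period 18.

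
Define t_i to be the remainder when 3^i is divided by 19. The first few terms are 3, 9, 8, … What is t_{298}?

We have t_1 = 3; t_2 = 9; t_3 = 8; t_4 = 5; t_5 = 15; t_6 = 7; t_7 = 2; t_8 = 6; t_9 = 18; t_{10} = 16; t_{11} = 10; t_{12} = 11; t_{13} = 14; t_{14} = 4; t_{15} = 12; t_{16} = 17; t_{17} = 13; t_{18} = 1; t_{19} = 3.
The sequence repeats with period 18.
So t_{298} = t_{1 + ((298-1) mod 18)} = t_{10} = 16.

16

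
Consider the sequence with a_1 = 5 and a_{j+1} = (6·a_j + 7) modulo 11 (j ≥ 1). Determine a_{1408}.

8

a_1 = 5; a_2 = 4; a_3 = 9; a_4 = 6; a_5 = 10; a_6 = 1; a_7 = 2; a_8 = 8; a_9 = 0; a_{10} = 7; a_{11} = 5.
Since a_{11} = a_1 = 5, the sequence is periodic with period 10.
So a_{1408} = a_{1 + ((1408-1) mod 10)} = a_8 = 8.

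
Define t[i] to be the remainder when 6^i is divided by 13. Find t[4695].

t[0] = 1; t[1] = 6; t[2] = 10; t[3] = 8; t[4] = 9; t[5] = 2; t[6] = 12; t[7] = 7; t[8] = 3; t[9] = 5; t[10] = 4; t[11] = 11; t[12] = 1.
The sequence repeats with period 12.
So t[4695] = t[0 + ((4695-0) mod 12)] = t[3] = 8.

8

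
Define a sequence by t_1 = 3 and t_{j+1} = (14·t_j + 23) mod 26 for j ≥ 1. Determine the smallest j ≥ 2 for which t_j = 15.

10

Listing terms: t_1 = 3, t_2 = 13, t_3 = 23, t_4 = 7, t_5 = 17, t_6 = 1, t_7 = 11, t_8 = 21, t_9 = 5, t_{10} = 15, t_{11} = 25, t_{12} = 9, t_{13} = 19, t_{14} = 3.
The sequence repeats with period 13.
The value 15 first appears (with j ≥ 2) at t_{10}.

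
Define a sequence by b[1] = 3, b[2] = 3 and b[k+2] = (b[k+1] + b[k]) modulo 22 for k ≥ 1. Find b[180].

0

b[1] = 3; b[2] = 3; b[3] = 6; b[4] = 9; b[5] = 15; b[6] = 2; b[7] = 17; b[8] = 19; b[9] = 14; b[10] = 11; b[11] = 3; b[12] = 14; b[13] = 17; b[14] = 9; b[15] = 4; b[16] = 13; b[17] = 17; b[18] = 8; b[19] = 3; b[20] = 11; b[21] = 14; b[22] = 3; b[23] = 17; b[24] = 20; b[25] = 15; b[26] = 13; b[27] = 6; b[28] = 19; b[29] = 3; b[30] = 0; b[31] = 3; b[32] = 3.
Since (b[31], b[32]) = (b[1], b[2]) = (3, 3) (two consecutive terms determine the rest), the sequence is periodic with period 30.
(180 - 1) mod 30 = 29, so b[180] = b[30] = 0.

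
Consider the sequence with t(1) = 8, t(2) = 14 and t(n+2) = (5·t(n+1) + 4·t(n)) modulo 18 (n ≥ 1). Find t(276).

Computing terms: t(1) = 8; t(2) = 14; t(3) = 12; t(4) = 8; t(5) = 16; t(6) = 4; t(7) = 12; t(8) = 4; t(9) = 14; t(10) = 14; t(11) = 0; t(12) = 2; t(13) = 10; t(14) = 4; t(15) = 6; t(16) = 10; t(17) = 2; t(18) = 14; t(19) = 6; t(20) = 14; t(21) = 4; t(22) = 4; t(23) = 0; t(24) = 16; t(25) = 8; t(26) = 14.
The sequence repeats with period 24.
So t(276) = t(1 + ((276-1) mod 24)) = t(12) = 2.

2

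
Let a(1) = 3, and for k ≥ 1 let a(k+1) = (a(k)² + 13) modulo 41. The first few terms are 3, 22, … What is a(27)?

Listing terms: a(1) = 3, a(2) = 22, a(3) = 5, a(4) = 38, a(5) = 22.
Since a(5) = a(2) = 22, the sequence is eventually periodic: after a pre-period of length 1 it cycles with period 3.
For k ≥ 2, a(k) depends only on (k - 2) mod 3. (27 - 2) mod 3 = 1, so a(27) = a(3) = 5.

5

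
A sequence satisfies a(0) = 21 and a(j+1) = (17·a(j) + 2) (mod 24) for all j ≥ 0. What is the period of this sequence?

Listing terms: a(0) = 21, a(1) = 23, a(2) = 9, a(3) = 11, a(4) = 21.
Since a(4) = a(0) = 21, the sequence is periodic with period 4.

4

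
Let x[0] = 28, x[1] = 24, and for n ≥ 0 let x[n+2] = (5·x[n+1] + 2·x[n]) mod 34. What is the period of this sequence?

Listing terms: x[0] = 28; x[1] = 24; x[2] = 6; x[3] = 10; x[4] = 28; x[5] = 24.
Since (x[4], x[5]) = (x[0], x[1]) = (28, 24) (two consecutive terms determine the rest), the sequence is periodic with period 4.

4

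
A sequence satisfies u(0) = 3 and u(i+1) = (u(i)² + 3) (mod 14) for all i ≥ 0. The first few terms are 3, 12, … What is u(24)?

3

We have u(0) = 3,  u(1) = 12,  u(2) = 7,  u(3) = 10,  u(4) = 5,  u(5) = 0,  u(6) = 3.
The sequence repeats with period 6.
(24 - 0) mod 6 = 0, so u(24) = u(0) = 3.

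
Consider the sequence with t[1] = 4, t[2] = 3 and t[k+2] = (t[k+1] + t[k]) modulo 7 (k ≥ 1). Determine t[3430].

6

Computing terms: t[1] = 4,  t[2] = 3,  t[3] = 0,  t[4] = 3,  t[5] = 3,  t[6] = 6,  t[7] = 2,  t[8] = 1,  t[9] = 3,  t[10] = 4,  t[11] = 0,  t[12] = 4,  t[13] = 4,  t[14] = 1,  t[15] = 5,  t[16] = 6,  t[17] = 4,  t[18] = 3.
The sequence repeats with period 16.
So t[3430] = t[1 + ((3430-1) mod 16)] = t[6] = 6.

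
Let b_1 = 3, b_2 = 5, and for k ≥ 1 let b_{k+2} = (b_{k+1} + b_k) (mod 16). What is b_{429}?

Computing terms: b_1 = 3; b_2 = 5; b_3 = 8; b_4 = 13; b_5 = 5; b_6 = 2; b_7 = 7; b_8 = 9; b_9 = 0; b_{10} = 9; b_{11} = 9; b_{12} = 2; b_{13} = 11; b_{14} = 13; b_{15} = 8; b_{16} = 5; b_{17} = 13; b_{18} = 2; b_{19} = 15; b_{20} = 1; b_{21} = 0; b_{22} = 1; b_{23} = 1; b_{24} = 2; b_{25} = 3; b_{26} = 5.
The sequence repeats with period 24.
(429 - 1) mod 24 = 20, so b_{429} = b_{21} = 0.

0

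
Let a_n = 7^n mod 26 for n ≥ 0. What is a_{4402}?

17

Listing terms: a_0 = 1,  a_1 = 7,  a_2 = 23,  a_3 = 5,  a_4 = 9,  a_5 = 11,  a_6 = 25,  a_7 = 19,  a_8 = 3,  a_9 = 21,  a_{10} = 17,  a_{11} = 15,  a_{12} = 1.
The sequence repeats with period 12.
(4402 - 0) mod 12 = 10, so a_{4402} = a_{10} = 17.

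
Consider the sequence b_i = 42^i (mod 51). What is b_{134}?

21

We have b_0 = 1; b_1 = 42; b_2 = 30; b_3 = 36; b_4 = 33; b_5 = 9; b_6 = 21; b_7 = 15; b_8 = 18; b_9 = 42.
Since b_9 = b_1 = 42, the sequence is eventually periodic: after a pre-period of length 1 it cycles with period 8.
For i ≥ 1, b_i depends only on (i - 1) mod 8. (134 - 1) mod 8 = 5, so b_{134} = b_6 = 21.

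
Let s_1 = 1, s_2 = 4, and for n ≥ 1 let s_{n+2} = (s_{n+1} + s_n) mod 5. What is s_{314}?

s_1 = 1; s_2 = 4; s_3 = 0; s_4 = 4; s_5 = 4; s_6 = 3; s_7 = 2; s_8 = 0; s_9 = 2; s_{10} = 2; s_{11} = 4; s_{12} = 1; s_{13} = 0; s_{14} = 1; s_{15} = 1; s_{16} = 2; s_{17} = 3; s_{18} = 0; s_{19} = 3; s_{20} = 3; s_{21} = 1; s_{22} = 4.
The sequence repeats with period 20.
So s_{314} = s_{1 + ((314-1) mod 20)} = s_{14} = 1.

1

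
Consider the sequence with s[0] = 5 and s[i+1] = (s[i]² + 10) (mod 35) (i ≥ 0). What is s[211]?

0

Computing terms: s[0] = 5, s[1] = 0, s[2] = 10, s[3] = 5.
The sequence repeats with period 3.
(211 - 0) mod 3 = 1, so s[211] = s[1] = 0.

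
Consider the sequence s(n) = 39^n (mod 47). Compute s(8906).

Listing terms: s(0) = 1,  s(1) = 39,  s(2) = 17,  s(3) = 5,  s(4) = 7,  s(5) = 38,  s(6) = 25,  s(7) = 35,  s(8) = 2,  s(9) = 31,  s(10) = 34,  s(11) = 10,  s(12) = 14,  s(13) = 29,  s(14) = 3,  s(15) = 23,  s(16) = 4,  s(17) = 15,  s(18) = 21,  s(19) = 20,  s(20) = 28,  s(21) = 11,  s(22) = 6,  s(23) = 46,  s(24) = 8,  s(25) = 30,  s(26) = 42,  s(27) = 40,  s(28) = 9,  s(29) = 22,  s(30) = 12,  s(31) = 45,  s(32) = 16,  s(33) = 13,  s(34) = 37,  s(35) = 33,  s(36) = 18,  s(37) = 44,  s(38) = 24,  s(39) = 43,  s(40) = 32,  s(41) = 26,  s(42) = 27,  s(43) = 19,  s(44) = 36,  s(45) = 41,  s(46) = 1.
Since s(46) = s(0) = 1, the sequence is periodic with period 46.
(8906 - 0) mod 46 = 28, so s(8906) = s(28) = 9.

9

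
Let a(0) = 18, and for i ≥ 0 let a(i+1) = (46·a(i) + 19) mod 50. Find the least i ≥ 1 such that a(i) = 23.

a(0) = 18,  a(1) = 47,  a(2) = 31,  a(3) = 45,  a(4) = 39,  a(5) = 13,  a(6) = 17,  a(7) = 1,  a(8) = 15,  a(9) = 9,  a(10) = 33,  a(11) = 37,  a(12) = 21,  a(13) = 35,  a(14) = 29,  a(15) = 3,  a(16) = 7,  a(17) = 41,  a(18) = 5,  a(19) = 49,  a(20) = 23,  a(21) = 27,  a(22) = 11,  a(23) = 25,  a(24) = 19,  a(25) = 43,  a(26) = 47.
Since a(26) = a(1) = 47, the sequence is eventually periodic: after a pre-period of length 1 it cycles with period 25.
The value 23 first appears (with i ≥ 1) at a(20).

20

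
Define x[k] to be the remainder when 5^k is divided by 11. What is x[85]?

1

We have x[0] = 1; x[1] = 5; x[2] = 3; x[3] = 4; x[4] = 9; x[5] = 1.
The sequence repeats with period 5.
So x[85] = x[0 + ((85-0) mod 5)] = x[0] = 1.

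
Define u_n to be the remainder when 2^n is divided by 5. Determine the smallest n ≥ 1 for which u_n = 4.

Computing terms: u_0 = 1; u_1 = 2; u_2 = 4; u_3 = 3; u_4 = 1.
Since u_4 = u_0 = 1, the sequence is periodic with period 4.
The value 4 first appears (with n ≥ 1) at u_2.

2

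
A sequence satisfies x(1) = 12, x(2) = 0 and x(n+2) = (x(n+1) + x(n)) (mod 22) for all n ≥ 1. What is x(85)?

2

Computing terms: x(1) = 12, x(2) = 0, x(3) = 12, x(4) = 12, x(5) = 2, x(6) = 14, x(7) = 16, x(8) = 8, x(9) = 2, x(10) = 10, x(11) = 12, x(12) = 0.
The sequence repeats with period 10.
(85 - 1) mod 10 = 4, so x(85) = x(5) = 2.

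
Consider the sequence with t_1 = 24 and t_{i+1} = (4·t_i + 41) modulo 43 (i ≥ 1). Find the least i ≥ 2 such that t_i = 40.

5

Listing terms: t_1 = 24; t_2 = 8; t_3 = 30; t_4 = 32; t_5 = 40; t_6 = 29; t_7 = 28; t_8 = 24.
Since t_8 = t_1 = 24, the sequence is periodic with period 7.
The value 40 first appears (with i ≥ 2) at t_5.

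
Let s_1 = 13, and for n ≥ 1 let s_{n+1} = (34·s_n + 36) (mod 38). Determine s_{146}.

22

Listing terms: s_1 = 13; s_2 = 22; s_3 = 24; s_4 = 16; s_5 = 10; s_6 = 34; s_7 = 14; s_8 = 18; s_9 = 2; s_{10} = 28; s_{11} = 0; s_{12} = 36; s_{13} = 6; s_{14} = 12; s_{15} = 26; s_{16} = 8; s_{17} = 4; s_{18} = 20; s_{19} = 32; s_{20} = 22.
Since s_{20} = s_2 = 22, the sequence is eventually periodic: after a pre-period of length 1 it cycles with period 18.
For n ≥ 2, s_n depends only on (n - 2) mod 18. (146 - 2) mod 18 = 0, so s_{146} = s_2 = 22.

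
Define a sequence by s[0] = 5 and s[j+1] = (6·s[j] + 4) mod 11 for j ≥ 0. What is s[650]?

5

We have s[0] = 5, s[1] = 1, s[2] = 10, s[3] = 9, s[4] = 3, s[5] = 0, s[6] = 4, s[7] = 6, s[8] = 7, s[9] = 2, s[10] = 5.
Since s[10] = s[0] = 5, the sequence is periodic with period 10.
So s[650] = s[0 + ((650-0) mod 10)] = s[0] = 5.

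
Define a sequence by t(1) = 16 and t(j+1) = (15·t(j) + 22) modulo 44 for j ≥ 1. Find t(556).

38

Listing terms: t(1) = 16, t(2) = 42, t(3) = 36, t(4) = 34, t(5) = 4, t(6) = 38, t(7) = 20, t(8) = 14, t(9) = 12, t(10) = 26, t(11) = 16.
The sequence repeats with period 10.
So t(556) = t(1 + ((556-1) mod 10)) = t(6) = 38.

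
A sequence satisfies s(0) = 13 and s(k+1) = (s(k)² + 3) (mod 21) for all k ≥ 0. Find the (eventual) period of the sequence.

Listing terms: s(0) = 13,  s(1) = 4,  s(2) = 19,  s(3) = 7,  s(4) = 10,  s(5) = 19.
Since s(5) = s(2) = 19, the sequence is eventually periodic: after a pre-period of length 2 it cycles with period 3.

3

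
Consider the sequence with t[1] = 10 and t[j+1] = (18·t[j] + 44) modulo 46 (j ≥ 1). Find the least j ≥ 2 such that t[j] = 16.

11

We have t[1] = 10,  t[2] = 40,  t[3] = 28,  t[4] = 42,  t[5] = 18,  t[6] = 0,  t[7] = 44,  t[8] = 8,  t[9] = 4,  t[10] = 24,  t[11] = 16,  t[12] = 10.
The sequence repeats with period 11.
The value 16 first appears (with j ≥ 2) at t[11].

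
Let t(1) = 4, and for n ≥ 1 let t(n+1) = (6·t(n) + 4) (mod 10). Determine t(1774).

We have t(1) = 4,  t(2) = 8,  t(3) = 2,  t(4) = 6,  t(5) = 0,  t(6) = 4.
Since t(6) = t(1) = 4, the sequence is periodic with period 5.
(1774 - 1) mod 5 = 3, so t(1774) = t(4) = 6.

6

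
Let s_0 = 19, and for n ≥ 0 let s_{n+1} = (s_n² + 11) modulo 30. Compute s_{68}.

s_0 = 19, s_1 = 12, s_2 = 5, s_3 = 6, s_4 = 17, s_5 = 0, s_6 = 11, s_7 = 12.
Since s_7 = s_1 = 12, the sequence is eventually periodic: after a pre-period of length 1 it cycles with period 6.
For n ≥ 1, s_n depends only on (n - 1) mod 6. (68 - 1) mod 6 = 1, so s_{68} = s_2 = 5.

5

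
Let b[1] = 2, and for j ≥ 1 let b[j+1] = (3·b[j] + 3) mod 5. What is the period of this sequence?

4

We have b[1] = 2, b[2] = 4, b[3] = 0, b[4] = 3, b[5] = 2.
The sequence repeats with period 4.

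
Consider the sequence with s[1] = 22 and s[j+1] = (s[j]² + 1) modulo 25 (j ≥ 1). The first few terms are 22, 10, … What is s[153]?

Listing terms: s[1] = 22; s[2] = 10; s[3] = 1; s[4] = 2; s[5] = 5; s[6] = 1.
Since s[6] = s[3] = 1, the sequence is eventually periodic: after a pre-period of length 2 it cycles with period 3.
For j ≥ 3, s[j] depends only on (j - 3) mod 3. (153 - 3) mod 3 = 0, so s[153] = s[3] = 1.

1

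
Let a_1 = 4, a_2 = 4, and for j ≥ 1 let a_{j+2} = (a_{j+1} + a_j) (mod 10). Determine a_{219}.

We have a_1 = 4, a_2 = 4, a_3 = 8, a_4 = 2, a_5 = 0, a_6 = 2, a_7 = 2, a_8 = 4, a_9 = 6, a_{10} = 0, a_{11} = 6, a_{12} = 6, a_{13} = 2, a_{14} = 8, a_{15} = 0, a_{16} = 8, a_{17} = 8, a_{18} = 6, a_{19} = 4, a_{20} = 0, a_{21} = 4, a_{22} = 4.
The sequence repeats with period 20.
So a_{219} = a_{1 + ((219-1) mod 20)} = a_{19} = 4.

4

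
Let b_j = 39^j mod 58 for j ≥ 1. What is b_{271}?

b_1 = 39,  b_2 = 13,  b_3 = 43,  b_4 = 53,  b_5 = 37,  b_6 = 51,  b_7 = 17,  b_8 = 25,  b_9 = 47,  b_{10} = 35,  b_{11} = 31,  b_{12} = 49,  b_{13} = 55,  b_{14} = 57,  b_{15} = 19,  b_{16} = 45,  b_{17} = 15,  b_{18} = 5,  b_{19} = 21,  b_{20} = 7,  b_{21} = 41,  b_{22} = 33,  b_{23} = 11,  b_{24} = 23,  b_{25} = 27,  b_{26} = 9,  b_{27} = 3,  b_{28} = 1,  b_{29} = 39.
Since b_{29} = b_1 = 39, the sequence is periodic with period 28.
(271 - 1) mod 28 = 18, so b_{271} = b_{19} = 21.

21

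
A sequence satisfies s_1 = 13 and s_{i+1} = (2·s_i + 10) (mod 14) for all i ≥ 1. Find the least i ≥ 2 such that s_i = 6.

4

Listing terms: s_1 = 13; s_2 = 8; s_3 = 12; s_4 = 6; s_5 = 8.
Since s_5 = s_2 = 8, the sequence is eventually periodic: after a pre-period of length 1 it cycles with period 3.
The value 6 first appears (with i ≥ 2) at s_4.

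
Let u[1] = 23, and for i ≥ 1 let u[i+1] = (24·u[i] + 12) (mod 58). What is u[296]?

42

We have u[1] = 23,  u[2] = 42,  u[3] = 34,  u[4] = 16,  u[5] = 48,  u[6] = 4,  u[7] = 50,  u[8] = 52,  u[9] = 42.
Since u[9] = u[2] = 42, the sequence is eventually periodic: after a pre-period of length 1 it cycles with period 7.
For i ≥ 2, u[i] depends only on (i - 2) mod 7. (296 - 2) mod 7 = 0, so u[296] = u[2] = 42.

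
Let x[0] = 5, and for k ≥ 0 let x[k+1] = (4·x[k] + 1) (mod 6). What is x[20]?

1

We have x[0] = 5,  x[1] = 3,  x[2] = 1,  x[3] = 5.
The sequence repeats with period 3.
(20 - 0) mod 3 = 2, so x[20] = x[2] = 1.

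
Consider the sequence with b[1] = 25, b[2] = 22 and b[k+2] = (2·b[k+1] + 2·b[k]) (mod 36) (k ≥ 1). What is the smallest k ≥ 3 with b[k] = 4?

5

We have b[1] = 25,  b[2] = 22,  b[3] = 22,  b[4] = 16,  b[5] = 4,  b[6] = 4,  b[7] = 16,  b[8] = 4.
Since (b[7], b[8]) = (b[4], b[5]) = (16, 4) (two consecutive terms determine the rest), the sequence is eventually periodic: after a pre-period of length 3 it cycles with period 3.
The value 4 first appears (with k ≥ 3) at b[5].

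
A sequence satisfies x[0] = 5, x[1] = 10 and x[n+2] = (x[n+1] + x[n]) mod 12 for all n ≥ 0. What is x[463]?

2

Listing terms: x[0] = 5; x[1] = 10; x[2] = 3; x[3] = 1; x[4] = 4; x[5] = 5; x[6] = 9; x[7] = 2; x[8] = 11; x[9] = 1; x[10] = 0; x[11] = 1; x[12] = 1; x[13] = 2; x[14] = 3; x[15] = 5; x[16] = 8; x[17] = 1; x[18] = 9; x[19] = 10; x[20] = 7; x[21] = 5; x[22] = 0; x[23] = 5; x[24] = 5; x[25] = 10.
Since (x[24], x[25]) = (x[0], x[1]) = (5, 10) (two consecutive terms determine the rest), the sequence is periodic with period 24.
(463 - 0) mod 24 = 7, so x[463] = x[7] = 2.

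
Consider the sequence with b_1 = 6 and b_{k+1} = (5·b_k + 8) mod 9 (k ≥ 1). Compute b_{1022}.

2

Listing terms: b_1 = 6; b_2 = 2; b_3 = 0; b_4 = 8; b_5 = 3; b_6 = 5; b_7 = 6.
The sequence repeats with period 6.
(1022 - 1) mod 6 = 1, so b_{1022} = b_2 = 2.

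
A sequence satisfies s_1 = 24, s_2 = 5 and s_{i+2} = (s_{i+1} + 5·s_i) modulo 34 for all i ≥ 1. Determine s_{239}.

11

s_1 = 24; s_2 = 5; s_3 = 23; s_4 = 14; s_5 = 27; s_6 = 29; s_7 = 28; s_8 = 3; s_9 = 7; s_{10} = 22; s_{11} = 23; s_{12} = 31; s_{13} = 10; s_{14} = 29; s_{15} = 11; s_{16} = 20; s_{17} = 7; s_{18} = 5; s_{19} = 6; s_{20} = 31; s_{21} = 27; s_{22} = 12; s_{23} = 11; s_{24} = 3; s_{25} = 24; s_{26} = 5.
Since (s_{25}, s_{26}) = (s_1, s_2) = (24, 5) (two consecutive terms determine the rest), the sequence is periodic with period 24.
So s_{239} = s_{1 + ((239-1) mod 24)} = s_{23} = 11.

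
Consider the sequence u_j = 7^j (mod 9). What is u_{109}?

7

We have u_0 = 1,  u_1 = 7,  u_2 = 4,  u_3 = 1.
The sequence repeats with period 3.
So u_{109} = u_{0 + ((109-0) mod 3)} = u_1 = 7.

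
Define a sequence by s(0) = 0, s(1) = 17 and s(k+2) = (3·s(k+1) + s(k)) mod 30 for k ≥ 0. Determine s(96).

Computing terms: s(0) = 0; s(1) = 17; s(2) = 21; s(3) = 20; s(4) = 21; s(5) = 23; s(6) = 0; s(7) = 23; s(8) = 9; s(9) = 20; s(10) = 9; s(11) = 17; s(12) = 0; s(13) = 17.
Since (s(12), s(13)) = (s(0), s(1)) = (0, 17) (two consecutive terms determine the rest), the sequence is periodic with period 12.
So s(96) = s(0 + ((96-0) mod 12)) = s(0) = 0.

0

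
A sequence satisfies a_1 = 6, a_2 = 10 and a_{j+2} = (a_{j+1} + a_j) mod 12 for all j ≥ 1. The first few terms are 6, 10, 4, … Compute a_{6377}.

6

a_1 = 6, a_2 = 10, a_3 = 4, a_4 = 2, a_5 = 6, a_6 = 8, a_7 = 2, a_8 = 10, a_9 = 0, a_{10} = 10, a_{11} = 10, a_{12} = 8, a_{13} = 6, a_{14} = 2, a_{15} = 8, a_{16} = 10, a_{17} = 6, a_{18} = 4, a_{19} = 10, a_{20} = 2, a_{21} = 0, a_{22} = 2, a_{23} = 2, a_{24} = 4, a_{25} = 6, a_{26} = 10.
The sequence repeats with period 24.
(6377 - 1) mod 24 = 16, so a_{6377} = a_{17} = 6.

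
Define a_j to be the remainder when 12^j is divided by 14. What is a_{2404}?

2

Listing terms: a_1 = 12; a_2 = 4; a_3 = 6; a_4 = 2; a_5 = 10; a_6 = 8; a_7 = 12.
Since a_7 = a_1 = 12, the sequence is periodic with period 6.
So a_{2404} = a_{1 + ((2404-1) mod 6)} = a_4 = 2.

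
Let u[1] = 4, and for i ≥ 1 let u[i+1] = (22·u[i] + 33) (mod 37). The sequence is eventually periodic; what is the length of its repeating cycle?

36

Computing terms: u[1] = 4; u[2] = 10; u[3] = 31; u[4] = 12; u[5] = 1; u[6] = 18; u[7] = 22; u[8] = 36; u[9] = 11; u[10] = 16; u[11] = 15; u[12] = 30; u[13] = 27; u[14] = 35; u[15] = 26; u[16] = 13; u[17] = 23; u[18] = 21; u[19] = 14; u[20] = 8; u[21] = 24; u[22] = 6; u[23] = 17; u[24] = 0; u[25] = 33; u[26] = 19; u[27] = 7; u[28] = 2; u[29] = 3; u[30] = 25; u[31] = 28; u[32] = 20; u[33] = 29; u[34] = 5; u[35] = 32; u[36] = 34; u[37] = 4.
Since u[37] = u[1] = 4, the sequence is periodic with period 36.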